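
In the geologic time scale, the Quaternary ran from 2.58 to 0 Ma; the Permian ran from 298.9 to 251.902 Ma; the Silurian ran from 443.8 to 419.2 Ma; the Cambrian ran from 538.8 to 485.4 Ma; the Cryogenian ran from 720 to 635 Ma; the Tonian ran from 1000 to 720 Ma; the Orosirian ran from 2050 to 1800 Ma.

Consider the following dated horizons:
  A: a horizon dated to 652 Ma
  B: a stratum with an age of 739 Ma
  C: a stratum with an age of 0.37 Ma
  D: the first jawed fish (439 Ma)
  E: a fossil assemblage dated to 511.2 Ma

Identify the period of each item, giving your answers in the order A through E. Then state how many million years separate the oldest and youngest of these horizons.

A — Cryogenian; B — Tonian; C — Quaternary; D — Silurian; E — Cambrian; span 738.63 million years

A: 652 Ma lies in 720–635 Ma, so Cryogenian.
B: 739 Ma lies in 1000–720 Ma, so Tonian.
C: 0.37 Ma lies in 2.58–0 Ma, so Quaternary.
D: 439 Ma lies in 443.8–419.2 Ma, so Silurian.
E: 511.2 Ma lies in 538.8–485.4 Ma, so Cambrian.
Oldest = 739 Ma, youngest = 0.37 Ma → span 738.63 Myr.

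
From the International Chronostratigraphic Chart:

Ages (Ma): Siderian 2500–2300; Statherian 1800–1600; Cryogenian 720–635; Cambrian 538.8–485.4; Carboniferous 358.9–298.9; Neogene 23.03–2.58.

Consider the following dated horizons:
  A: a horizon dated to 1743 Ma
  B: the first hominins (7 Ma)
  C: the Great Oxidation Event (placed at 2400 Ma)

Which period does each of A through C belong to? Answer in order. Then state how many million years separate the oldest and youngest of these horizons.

A — Statherian; B — Neogene; C — Siderian; span 2393 million years

Match each age against the start–end ranges in the excerpt: A = 1743 Ma → Statherian (1800–1600); B = 7 Ma → Neogene (23.03–2.58); C = 2400 Ma → Siderian (2500–2300).
The largest age is 2400 Ma and the smallest is 7 Ma; their difference is 2393 Myr.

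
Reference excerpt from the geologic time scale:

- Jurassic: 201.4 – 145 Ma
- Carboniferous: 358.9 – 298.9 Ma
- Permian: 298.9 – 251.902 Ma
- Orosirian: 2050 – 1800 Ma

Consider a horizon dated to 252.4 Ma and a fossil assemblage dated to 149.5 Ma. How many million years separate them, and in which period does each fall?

Elapsed time: 252.4 − 149.5 = 102.9 Myr.
252.4 Ma lies within 298.9–251.902 Ma: Permian.
149.5 Ma lies within 201.4–145 Ma: Jurassic.

102.9 million years apart; the first in the Permian, the second in the Jurassic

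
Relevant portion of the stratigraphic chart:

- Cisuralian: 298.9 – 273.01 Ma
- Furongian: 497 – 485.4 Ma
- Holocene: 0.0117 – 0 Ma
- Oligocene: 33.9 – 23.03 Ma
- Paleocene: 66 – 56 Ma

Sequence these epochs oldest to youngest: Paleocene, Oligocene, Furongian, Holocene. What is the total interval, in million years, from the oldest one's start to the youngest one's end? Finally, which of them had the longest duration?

Furongian → Paleocene → Oligocene → Holocene; total span 497 Myr; longest is Furongian

From the excerpt: Paleocene 66–56; Oligocene 33.9–23.03; Furongian 497–485.4; Holocene 0.0117–0 (Ma).
Larger Ma is earlier, so the oldest is Furongian and the youngest is Holocene; oldest to youngest: Furongian, Paleocene, Oligocene, Holocene.
Oldest start 497 minus youngest end 0 gives 497 Myr overall.
Individual lengths (start − end): Holocene 0.0117; Oligocene 10.87; Paleocene 10; Furongian 11.6. The largest is Furongian at 11.6 Myr.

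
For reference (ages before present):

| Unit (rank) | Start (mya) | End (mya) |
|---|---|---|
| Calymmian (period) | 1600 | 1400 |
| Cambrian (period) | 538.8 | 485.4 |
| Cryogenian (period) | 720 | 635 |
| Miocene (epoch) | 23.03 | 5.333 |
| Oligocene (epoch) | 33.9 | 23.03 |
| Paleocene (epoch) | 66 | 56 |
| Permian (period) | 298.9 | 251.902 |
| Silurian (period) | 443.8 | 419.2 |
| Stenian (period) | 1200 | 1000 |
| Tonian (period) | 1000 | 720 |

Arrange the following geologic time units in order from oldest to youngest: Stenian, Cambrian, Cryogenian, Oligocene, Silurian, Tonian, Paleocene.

The oldest of these is Stenian (starts 1200 Ma) and the youngest is Oligocene (ends 23.03 Ma).
In between, by decreasing start age: Tonian (1000), Cryogenian (720), Cambrian (538.8), Silurian (443.8), Paleocene (66).

Stenian, Tonian, Cryogenian, Cambrian, Silurian, Paleocene, Oligocene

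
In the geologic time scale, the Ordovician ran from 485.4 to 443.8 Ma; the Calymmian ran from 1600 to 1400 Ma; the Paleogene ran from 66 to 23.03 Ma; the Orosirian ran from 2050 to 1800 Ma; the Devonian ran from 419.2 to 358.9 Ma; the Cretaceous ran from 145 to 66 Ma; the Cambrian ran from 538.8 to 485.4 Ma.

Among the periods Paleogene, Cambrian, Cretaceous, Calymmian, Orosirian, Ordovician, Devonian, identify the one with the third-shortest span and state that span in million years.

Start − end for each: Paleogene 66 − 23.03 = 42.97; Cambrian 538.8 − 485.4 = 53.4; Cretaceous 145 − 66 = 79; Calymmian 1600 − 1400 = 200; Orosirian 2050 − 1800 = 250; Ordovician 485.4 − 443.8 = 41.6; Devonian 419.2 − 358.9 = 60.3.
Ranking these from shortest: Ordovician < Paleogene < Cambrian < Devonian < Cretaceous < Calymmian < Orosirian.
Position 3 in that ranking is Cambrian, which lasted 53.4 Myr.

Cambrian, 53.4 million years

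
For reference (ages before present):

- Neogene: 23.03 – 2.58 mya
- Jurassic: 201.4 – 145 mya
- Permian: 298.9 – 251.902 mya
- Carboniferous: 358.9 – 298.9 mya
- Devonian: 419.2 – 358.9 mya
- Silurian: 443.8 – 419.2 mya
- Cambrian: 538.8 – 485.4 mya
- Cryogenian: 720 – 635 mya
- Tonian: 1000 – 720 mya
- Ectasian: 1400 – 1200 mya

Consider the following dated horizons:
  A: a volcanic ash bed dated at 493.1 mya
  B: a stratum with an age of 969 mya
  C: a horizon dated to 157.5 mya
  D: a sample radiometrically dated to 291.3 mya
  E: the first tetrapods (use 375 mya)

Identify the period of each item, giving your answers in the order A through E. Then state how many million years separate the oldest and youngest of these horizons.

A — Cambrian; B — Tonian; C — Jurassic; D — Permian; E — Devonian; span 811.5 million years

A: 493.1 Ma lies in 538.8–485.4 Ma, so Cambrian.
B: 969 Ma lies in 1000–720 Ma, so Tonian.
C: 157.5 Ma lies in 201.4–145 Ma, so Jurassic.
D: 291.3 Ma lies in 298.9–251.902 Ma, so Permian.
E: 375 Ma lies in 419.2–358.9 Ma, so Devonian.
Oldest = 969 Ma, youngest = 157.5 Ma → span 811.5 Myr.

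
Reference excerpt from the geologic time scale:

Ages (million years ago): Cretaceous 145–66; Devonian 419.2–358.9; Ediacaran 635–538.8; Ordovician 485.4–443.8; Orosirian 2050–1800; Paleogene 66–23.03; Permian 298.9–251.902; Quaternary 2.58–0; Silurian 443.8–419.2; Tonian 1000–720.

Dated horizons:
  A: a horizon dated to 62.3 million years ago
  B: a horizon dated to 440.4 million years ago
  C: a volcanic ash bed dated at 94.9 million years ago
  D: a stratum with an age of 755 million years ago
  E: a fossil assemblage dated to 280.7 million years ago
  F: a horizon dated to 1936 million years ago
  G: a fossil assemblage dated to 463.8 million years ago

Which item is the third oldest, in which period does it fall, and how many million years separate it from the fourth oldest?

Larger Ma means older, so oldest first: F 1936 > D 755 > G 463.8 > B 440.4 > E 280.7 > C 94.9 > A 62.3.
Counting 3 along gives G (463.8 Ma); the excerpt puts that inside the Ordovician, 485.4–443.8 Ma.
Next in line is B (440.4 Ma), and 463.8 − 440.4 = 23.4 Myr.

G, in the Ordovician; 23.4 million years to B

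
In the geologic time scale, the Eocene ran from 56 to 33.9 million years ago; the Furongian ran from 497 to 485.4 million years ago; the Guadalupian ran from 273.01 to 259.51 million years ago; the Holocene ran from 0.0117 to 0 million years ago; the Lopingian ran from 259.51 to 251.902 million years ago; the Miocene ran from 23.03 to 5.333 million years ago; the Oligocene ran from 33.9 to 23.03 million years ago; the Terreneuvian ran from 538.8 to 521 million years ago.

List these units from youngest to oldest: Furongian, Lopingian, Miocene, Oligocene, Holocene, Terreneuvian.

The oldest of these is Terreneuvian (starts 538.8 Ma) and the youngest is Holocene (ends 0 Ma).
In between, by decreasing start age: Furongian (497), Lopingian (259.51), Oligocene (33.9), Miocene (23.03).
Listing youngest first means reversing that sequence.

Holocene, then Miocene, then Oligocene, then Lopingian, then Furongian, then Terreneuvian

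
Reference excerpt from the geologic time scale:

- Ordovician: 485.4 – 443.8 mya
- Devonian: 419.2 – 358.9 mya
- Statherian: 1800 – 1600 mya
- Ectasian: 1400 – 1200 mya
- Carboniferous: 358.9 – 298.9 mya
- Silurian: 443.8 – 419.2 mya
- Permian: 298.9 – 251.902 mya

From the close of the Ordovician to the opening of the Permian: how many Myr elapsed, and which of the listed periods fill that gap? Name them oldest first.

144.9 million years; Silurian, Devonian, Carboniferous

The Ordovician closes at 443.8 Ma and the Permian opens at 298.9 Ma, so the interval is 443.8 − 298.9 = 144.9 Myr.
A period fits inside if it starts at or after 443.8 Ma and ends at or before 298.9 Ma; oldest first that gives Silurian, Devonian, Carboniferous.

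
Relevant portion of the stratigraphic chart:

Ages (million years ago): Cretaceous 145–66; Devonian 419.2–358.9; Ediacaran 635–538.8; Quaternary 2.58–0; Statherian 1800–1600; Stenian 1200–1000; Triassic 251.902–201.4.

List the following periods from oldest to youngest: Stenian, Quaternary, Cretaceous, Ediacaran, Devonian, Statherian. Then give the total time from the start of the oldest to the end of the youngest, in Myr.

Start ages (Ma): Statherian 1800, Stenian 1200, Ediacaran 635, Devonian 419.2, Cretaceous 145, Quaternary 2.58.
Ordered oldest to youngest: Statherian, Stenian, Ediacaran, Devonian, Cretaceous, Quaternary.
Span = 1800 − 0 = 1800 Myr.

Statherian → Stenian → Ediacaran → Devonian → Cretaceous → Quaternary; total span 1800 Myr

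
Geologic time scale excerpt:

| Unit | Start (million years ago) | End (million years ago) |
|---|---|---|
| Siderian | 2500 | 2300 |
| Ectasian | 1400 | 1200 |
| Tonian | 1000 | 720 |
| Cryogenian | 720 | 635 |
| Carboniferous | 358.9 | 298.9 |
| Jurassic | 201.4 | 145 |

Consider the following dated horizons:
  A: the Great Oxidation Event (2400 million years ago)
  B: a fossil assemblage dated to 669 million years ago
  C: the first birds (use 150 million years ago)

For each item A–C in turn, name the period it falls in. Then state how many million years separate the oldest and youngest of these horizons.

Match each age against the start–end ranges in the excerpt: A = 2400 Ma → Siderian (2500–2300); B = 669 Ma → Cryogenian (720–635); C = 150 Ma → Jurassic (201.4–145).
The largest age is 2400 Ma and the smallest is 150 Ma; their difference is 2250 Myr.

A — Siderian; B — Cryogenian; C — Jurassic; span 2250 million years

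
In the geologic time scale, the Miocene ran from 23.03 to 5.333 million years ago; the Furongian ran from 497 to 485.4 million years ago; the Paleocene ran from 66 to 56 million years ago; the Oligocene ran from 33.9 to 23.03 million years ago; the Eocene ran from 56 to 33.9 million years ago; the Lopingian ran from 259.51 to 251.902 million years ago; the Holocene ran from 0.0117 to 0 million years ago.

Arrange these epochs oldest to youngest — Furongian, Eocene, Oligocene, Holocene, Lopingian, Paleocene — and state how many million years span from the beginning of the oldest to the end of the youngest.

From the excerpt: Furongian 497–485.4; Eocene 56–33.9; Oligocene 33.9–23.03; Holocene 0.0117–0; Lopingian 259.51–251.902; Paleocene 66–56 (Ma).
Larger Ma is earlier, so the oldest is Furongian and the youngest is Holocene; oldest to youngest: Furongian, Lopingian, Paleocene, Eocene, Oligocene, Holocene.
Oldest start 497 minus youngest end 0 gives 497 Myr overall.

Furongian, Lopingian, Paleocene, Eocene, Oligocene, Holocene; total span 497 Myr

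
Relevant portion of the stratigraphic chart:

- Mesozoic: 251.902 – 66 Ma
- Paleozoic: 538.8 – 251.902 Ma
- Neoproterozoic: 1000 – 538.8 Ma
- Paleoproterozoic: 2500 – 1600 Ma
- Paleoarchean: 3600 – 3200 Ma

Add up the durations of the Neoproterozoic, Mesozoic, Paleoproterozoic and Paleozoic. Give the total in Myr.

1834 million years

Duration is start − end for each: (1000 − 538.8) + (251.902 − 66) + (2500 − 1600) + (538.8 − 251.902).
That is 461.2 + 185.902 + 900 + 286.898, which totals 1834 million years.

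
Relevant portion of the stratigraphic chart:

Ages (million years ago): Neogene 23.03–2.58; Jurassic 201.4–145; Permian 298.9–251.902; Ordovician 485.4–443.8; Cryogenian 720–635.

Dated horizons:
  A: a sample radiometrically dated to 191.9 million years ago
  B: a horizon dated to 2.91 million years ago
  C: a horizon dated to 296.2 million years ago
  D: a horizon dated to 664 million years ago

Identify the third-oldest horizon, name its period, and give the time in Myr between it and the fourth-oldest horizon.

Sorted oldest-first by Ma: D (664), C (296.2), A (191.9), B (2.91).
The third oldest is A at 191.9 Ma, which lies in 201.4–145 Ma: the Jurassic.
The fourth oldest is B at 2.91 Ma; separation = |191.9 − 2.91| = 188.99 Myr.

A, in the Jurassic; 188.99 million years to B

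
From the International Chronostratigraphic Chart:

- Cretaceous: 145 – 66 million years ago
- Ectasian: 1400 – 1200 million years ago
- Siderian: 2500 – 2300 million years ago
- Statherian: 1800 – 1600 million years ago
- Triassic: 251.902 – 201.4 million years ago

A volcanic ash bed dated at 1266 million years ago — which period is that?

1266 Ma lies between 1400 and 1200 Ma, so it falls in the Ectasian.

Ectasian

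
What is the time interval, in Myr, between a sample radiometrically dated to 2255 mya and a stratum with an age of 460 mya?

1795 million years

2255 − 460 = 1795 million years.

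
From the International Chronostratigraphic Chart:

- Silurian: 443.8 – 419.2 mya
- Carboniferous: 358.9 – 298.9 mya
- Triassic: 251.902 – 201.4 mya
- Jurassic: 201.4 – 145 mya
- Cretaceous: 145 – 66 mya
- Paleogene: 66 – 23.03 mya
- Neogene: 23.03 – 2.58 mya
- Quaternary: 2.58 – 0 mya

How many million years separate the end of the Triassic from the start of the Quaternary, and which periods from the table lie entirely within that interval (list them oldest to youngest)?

End of Triassic = 201.4 Ma; start of Quaternary = 2.58 Ma.
Gap = 201.4 − 2.58 = 198.82 Myr.
Periods wholly inside 201.4–2.58 Ma: Jurassic (201.4–145), Cretaceous (145–66), Paleogene (66–23.03), Neogene (23.03–2.58).

198.82 million years; Jurassic, Cretaceous, Paleogene, Neogene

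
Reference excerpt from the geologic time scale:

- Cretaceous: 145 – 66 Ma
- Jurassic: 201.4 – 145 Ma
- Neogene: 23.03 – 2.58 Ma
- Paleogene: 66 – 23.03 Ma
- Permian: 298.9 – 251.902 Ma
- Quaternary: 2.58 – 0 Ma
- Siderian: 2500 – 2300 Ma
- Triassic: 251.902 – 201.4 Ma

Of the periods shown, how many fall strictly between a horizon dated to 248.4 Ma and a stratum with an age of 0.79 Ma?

248.4 Ma sits inside the Triassic (251.902–201.4) and 0.79 Ma inside the Quaternary (2.58–0); neither of those is wholly between the two dates.
The listed periods lying completely between them are Jurassic, Cretaceous, Paleogene, Neogene — 4 in all.

4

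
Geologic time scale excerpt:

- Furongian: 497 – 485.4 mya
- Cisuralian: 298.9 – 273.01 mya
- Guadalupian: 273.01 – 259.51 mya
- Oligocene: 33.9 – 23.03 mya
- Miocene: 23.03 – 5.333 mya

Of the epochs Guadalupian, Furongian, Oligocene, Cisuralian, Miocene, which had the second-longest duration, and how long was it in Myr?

Miocene, 17.697 million years

Durations: Guadalupian 13.5; Furongian 11.6; Oligocene 10.87; Cisuralian 25.89; Miocene 17.697 Myr.
Sorted longest-first: Cisuralian (25.89), Miocene (17.697), Guadalupian (13.5), Furongian (11.6), Oligocene (10.87).
The second longest is Miocene at 17.697 Myr.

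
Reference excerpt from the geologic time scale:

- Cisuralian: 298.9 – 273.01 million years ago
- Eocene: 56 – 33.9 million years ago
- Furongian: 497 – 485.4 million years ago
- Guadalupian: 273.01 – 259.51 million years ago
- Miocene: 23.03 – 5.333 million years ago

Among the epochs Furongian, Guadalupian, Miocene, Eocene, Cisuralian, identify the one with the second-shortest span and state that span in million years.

Start − end for each: Furongian 497 − 485.4 = 11.6; Guadalupian 273.01 − 259.51 = 13.5; Miocene 23.03 − 5.333 = 17.697; Eocene 56 − 33.9 = 22.1; Cisuralian 298.9 − 273.01 = 25.89.
Ranking these from shortest: Furongian < Guadalupian < Miocene < Eocene < Cisuralian.
Position 2 in that ranking is Guadalupian, which lasted 13.5 Myr.

Guadalupian, 13.5 million years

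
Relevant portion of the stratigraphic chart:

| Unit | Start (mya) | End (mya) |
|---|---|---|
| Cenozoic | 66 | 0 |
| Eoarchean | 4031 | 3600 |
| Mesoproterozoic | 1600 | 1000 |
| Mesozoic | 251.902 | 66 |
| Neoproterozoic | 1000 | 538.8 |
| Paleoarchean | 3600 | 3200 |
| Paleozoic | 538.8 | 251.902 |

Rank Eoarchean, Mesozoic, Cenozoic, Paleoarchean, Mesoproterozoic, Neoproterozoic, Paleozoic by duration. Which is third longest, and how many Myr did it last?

Eoarchean, 431 million years

Durations: Eoarchean 431; Mesozoic 185.902; Cenozoic 66; Paleoarchean 400; Mesoproterozoic 600; Neoproterozoic 461.2; Paleozoic 286.898 Myr.
Sorted longest-first: Mesoproterozoic (600), Neoproterozoic (461.2), Eoarchean (431), Paleoarchean (400), Paleozoic (286.898), Mesozoic (185.902), Cenozoic (66).
The third longest is Eoarchean at 431 Myr.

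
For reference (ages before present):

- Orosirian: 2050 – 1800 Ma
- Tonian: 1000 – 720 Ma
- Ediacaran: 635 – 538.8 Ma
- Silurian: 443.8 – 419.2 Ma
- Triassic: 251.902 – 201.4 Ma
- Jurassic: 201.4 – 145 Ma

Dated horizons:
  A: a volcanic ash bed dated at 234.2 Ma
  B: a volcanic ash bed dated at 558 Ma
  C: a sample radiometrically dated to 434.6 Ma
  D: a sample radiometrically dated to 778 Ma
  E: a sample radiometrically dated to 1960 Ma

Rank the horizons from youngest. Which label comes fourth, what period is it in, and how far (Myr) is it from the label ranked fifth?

D, in the Tonian; 1182 million years to E

Sorted youngest-first by Ma: A (234.2), C (434.6), B (558), D (778), E (1960).
The fourth youngest is D at 778 Ma, which lies in 1000–720 Ma: the Tonian.
The fifth youngest is E at 1960 Ma; separation = |778 − 1960| = 1182 Myr.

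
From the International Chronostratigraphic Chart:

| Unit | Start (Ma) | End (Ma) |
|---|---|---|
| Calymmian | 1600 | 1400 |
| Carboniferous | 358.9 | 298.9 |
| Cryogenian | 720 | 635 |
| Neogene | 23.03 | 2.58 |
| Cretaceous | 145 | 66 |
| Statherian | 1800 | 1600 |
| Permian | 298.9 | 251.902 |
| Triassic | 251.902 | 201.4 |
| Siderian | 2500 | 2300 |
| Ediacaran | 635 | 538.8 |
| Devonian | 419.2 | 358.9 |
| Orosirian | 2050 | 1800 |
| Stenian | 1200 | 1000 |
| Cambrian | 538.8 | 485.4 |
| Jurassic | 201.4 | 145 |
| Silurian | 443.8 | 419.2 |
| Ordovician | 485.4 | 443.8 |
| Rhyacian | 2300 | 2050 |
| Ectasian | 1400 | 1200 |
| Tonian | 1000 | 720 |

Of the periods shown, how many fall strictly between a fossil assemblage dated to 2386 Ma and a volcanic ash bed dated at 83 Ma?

17

2386 Ma sits inside the Siderian (2500–2300) and 83 Ma inside the Cretaceous (145–66); neither of those is wholly between the two dates.
The listed periods lying completely between them are Rhyacian, Orosirian, Statherian, Calymmian, Ectasian, Stenian, Tonian, Cryogenian, Ediacaran, Cambrian, Ordovician, Silurian, Devonian, Carboniferous, Permian, Triassic, Jurassic — 17 in all.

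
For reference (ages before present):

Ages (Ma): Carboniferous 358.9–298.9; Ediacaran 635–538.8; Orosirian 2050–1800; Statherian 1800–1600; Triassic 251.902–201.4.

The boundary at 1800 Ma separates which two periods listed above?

The Orosirian ends at 1800 Ma and the Statherian begins at 1800 Ma, so they share that boundary.

Orosirian and Statherian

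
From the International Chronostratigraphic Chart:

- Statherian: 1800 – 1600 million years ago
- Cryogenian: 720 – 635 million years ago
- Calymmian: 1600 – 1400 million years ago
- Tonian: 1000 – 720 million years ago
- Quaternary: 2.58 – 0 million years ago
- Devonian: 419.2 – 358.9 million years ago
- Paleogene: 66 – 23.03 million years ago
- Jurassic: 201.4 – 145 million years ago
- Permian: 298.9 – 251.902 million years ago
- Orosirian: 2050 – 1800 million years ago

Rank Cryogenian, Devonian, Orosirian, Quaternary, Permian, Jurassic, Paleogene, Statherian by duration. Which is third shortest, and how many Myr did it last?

Start − end for each: Cryogenian 720 − 635 = 85; Devonian 419.2 − 358.9 = 60.3; Orosirian 2050 − 1800 = 250; Quaternary 2.58 − 0 = 2.58; Permian 298.9 − 251.902 = 46.998; Jurassic 201.4 − 145 = 56.4; Paleogene 66 − 23.03 = 42.97; Statherian 1800 − 1600 = 200.
Ranking these from shortest: Quaternary < Paleogene < Permian < Jurassic < Devonian < Cryogenian < Statherian < Orosirian.
Position 3 in that ranking is Permian, which lasted 46.998 Myr.

Permian, 46.998 million years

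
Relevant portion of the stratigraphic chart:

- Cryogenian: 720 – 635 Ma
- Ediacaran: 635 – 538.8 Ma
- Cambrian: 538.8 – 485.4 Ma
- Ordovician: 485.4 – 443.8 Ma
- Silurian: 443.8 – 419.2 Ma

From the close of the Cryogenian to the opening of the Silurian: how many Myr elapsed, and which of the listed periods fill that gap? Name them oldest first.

End of Cryogenian = 635 Ma; start of Silurian = 443.8 Ma.
Gap = 635 − 443.8 = 191.2 Myr.
Periods wholly inside 635–443.8 Ma: Ediacaran (635–538.8), Cambrian (538.8–485.4), Ordovician (485.4–443.8).

191.2 million years; Ediacaran, Cambrian, Ordovician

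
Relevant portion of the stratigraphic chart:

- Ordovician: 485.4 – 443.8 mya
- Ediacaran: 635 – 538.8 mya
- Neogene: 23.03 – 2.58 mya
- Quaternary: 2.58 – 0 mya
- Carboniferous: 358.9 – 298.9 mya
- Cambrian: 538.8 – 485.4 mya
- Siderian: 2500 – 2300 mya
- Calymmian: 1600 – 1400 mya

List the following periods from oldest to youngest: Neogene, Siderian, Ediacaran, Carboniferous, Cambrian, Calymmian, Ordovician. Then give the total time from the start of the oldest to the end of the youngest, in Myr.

Siderian → Calymmian → Ediacaran → Cambrian → Ordovician → Carboniferous → Neogene; total span 2497.42 Myr

From the excerpt: Neogene 23.03–2.58; Siderian 2500–2300; Ediacaran 635–538.8; Carboniferous 358.9–298.9; Cambrian 538.8–485.4; Calymmian 1600–1400; Ordovician 485.4–443.8 (Ma).
Larger Ma is earlier, so the oldest is Siderian and the youngest is Neogene; oldest to youngest: Siderian, Calymmian, Ediacaran, Cambrian, Ordovician, Carboniferous, Neogene.
Oldest start 2500 minus youngest end 2.58 gives 2497.42 Myr overall.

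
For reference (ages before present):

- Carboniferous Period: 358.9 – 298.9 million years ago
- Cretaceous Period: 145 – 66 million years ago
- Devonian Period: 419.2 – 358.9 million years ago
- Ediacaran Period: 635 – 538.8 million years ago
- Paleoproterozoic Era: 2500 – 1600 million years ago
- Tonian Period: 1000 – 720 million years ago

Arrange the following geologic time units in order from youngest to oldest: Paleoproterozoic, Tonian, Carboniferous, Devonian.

Carboniferous, then Devonian, then Tonian, then Paleoproterozoic

Read off each span (Ma): Paleoproterozoic 2500–1600; Tonian 1000–720; Carboniferous 358.9–298.9; Devonian 419.2–358.9.
Larger Ma is older, so oldest→youngest is Paleoproterozoic, Tonian, Devonian, Carboniferous; reverse it for youngest→oldest.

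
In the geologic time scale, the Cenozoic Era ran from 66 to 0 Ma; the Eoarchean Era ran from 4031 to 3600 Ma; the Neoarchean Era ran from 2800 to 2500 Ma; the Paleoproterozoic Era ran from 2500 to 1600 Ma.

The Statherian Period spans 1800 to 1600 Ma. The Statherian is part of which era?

The Statherian (1800–1600 Ma) lies entirely within 2500–1600 Ma, the Paleoproterozoic Era.

Paleoproterozoic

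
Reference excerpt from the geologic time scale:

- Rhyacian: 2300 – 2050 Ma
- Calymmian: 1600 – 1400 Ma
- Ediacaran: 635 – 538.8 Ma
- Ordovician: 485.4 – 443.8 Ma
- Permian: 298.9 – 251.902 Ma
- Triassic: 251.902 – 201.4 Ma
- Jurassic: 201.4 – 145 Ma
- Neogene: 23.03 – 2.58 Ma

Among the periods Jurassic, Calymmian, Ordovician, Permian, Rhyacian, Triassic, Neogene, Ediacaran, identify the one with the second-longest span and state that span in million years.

Calymmian, 200 million years

Start − end for each: Jurassic 201.4 − 145 = 56.4; Calymmian 1600 − 1400 = 200; Ordovician 485.4 − 443.8 = 41.6; Permian 298.9 − 251.902 = 46.998; Rhyacian 2300 − 2050 = 250; Triassic 251.902 − 201.4 = 50.502; Neogene 23.03 − 2.58 = 20.45; Ediacaran 635 − 538.8 = 96.2.
Ranking these from longest: Rhyacian > Calymmian > Ediacaran > Jurassic > Triassic > Permian > Ordovician > Neogene.
Position 2 in that ranking is Calymmian, which lasted 200 Myr.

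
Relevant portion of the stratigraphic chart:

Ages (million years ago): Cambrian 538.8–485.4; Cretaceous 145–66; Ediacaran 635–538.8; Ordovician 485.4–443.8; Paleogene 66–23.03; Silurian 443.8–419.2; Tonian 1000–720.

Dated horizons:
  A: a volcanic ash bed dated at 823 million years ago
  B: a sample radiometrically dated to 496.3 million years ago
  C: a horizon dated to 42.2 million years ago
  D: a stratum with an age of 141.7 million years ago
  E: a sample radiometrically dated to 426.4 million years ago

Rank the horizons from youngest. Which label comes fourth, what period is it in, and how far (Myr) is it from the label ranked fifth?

B, in the Cambrian; 326.7 million years to A

Sorted youngest-first by Ma: C (42.2), D (141.7), E (426.4), B (496.3), A (823).
The fourth youngest is B at 496.3 Ma, which lies in 538.8–485.4 Ma: the Cambrian.
The fifth youngest is A at 823 Ma; separation = |496.3 − 823| = 326.7 Myr.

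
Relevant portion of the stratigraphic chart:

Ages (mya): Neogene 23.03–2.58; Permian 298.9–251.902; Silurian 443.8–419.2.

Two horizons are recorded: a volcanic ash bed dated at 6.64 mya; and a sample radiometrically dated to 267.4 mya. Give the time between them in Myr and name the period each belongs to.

Elapsed time: 267.4 − 6.64 = 260.76 Myr.
6.64 Ma lies within 23.03–2.58 Ma: Neogene.
267.4 Ma lies within 298.9–251.902 Ma: Permian.

260.76 million years apart; the first in the Neogene, the second in the Permian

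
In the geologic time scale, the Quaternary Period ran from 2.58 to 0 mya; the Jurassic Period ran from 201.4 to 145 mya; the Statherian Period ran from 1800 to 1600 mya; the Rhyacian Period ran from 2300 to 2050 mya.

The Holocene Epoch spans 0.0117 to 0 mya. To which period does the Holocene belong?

The Holocene (0.0117–0 Ma) lies entirely within 2.58–0 Ma, the Quaternary Period.

Quaternary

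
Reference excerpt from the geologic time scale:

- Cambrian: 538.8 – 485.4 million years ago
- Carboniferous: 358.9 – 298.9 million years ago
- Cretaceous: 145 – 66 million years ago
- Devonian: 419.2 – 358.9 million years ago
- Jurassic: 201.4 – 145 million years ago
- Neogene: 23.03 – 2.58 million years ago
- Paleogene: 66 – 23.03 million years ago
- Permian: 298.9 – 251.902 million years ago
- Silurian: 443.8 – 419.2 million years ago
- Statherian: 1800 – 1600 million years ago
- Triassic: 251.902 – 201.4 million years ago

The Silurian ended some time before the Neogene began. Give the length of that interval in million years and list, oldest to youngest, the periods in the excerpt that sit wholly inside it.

End of Silurian = 419.2 Ma; start of Neogene = 23.03 Ma.
Gap = 419.2 − 23.03 = 396.17 Myr.
Periods wholly inside 419.2–23.03 Ma: Devonian (419.2–358.9), Carboniferous (358.9–298.9), Permian (298.9–251.902), Triassic (251.902–201.4), Jurassic (201.4–145), Cretaceous (145–66), Paleogene (66–23.03).

396.17 million years; Devonian, Carboniferous, Permian, Triassic, Jurassic, Cretaceous, Paleogene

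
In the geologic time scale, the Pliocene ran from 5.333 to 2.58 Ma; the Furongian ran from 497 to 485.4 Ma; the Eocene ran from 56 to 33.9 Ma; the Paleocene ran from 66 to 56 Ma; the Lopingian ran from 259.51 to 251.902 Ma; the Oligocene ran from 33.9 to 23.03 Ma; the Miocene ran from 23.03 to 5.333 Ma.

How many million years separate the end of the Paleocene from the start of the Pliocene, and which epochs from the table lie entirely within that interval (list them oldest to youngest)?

50.667 million years; Eocene, Oligocene, Miocene

End of Paleocene = 56 Ma; start of Pliocene = 5.333 Ma.
Gap = 56 − 5.333 = 50.667 Myr.
Epochs wholly inside 56–5.333 Ma: Eocene (56–33.9), Oligocene (33.9–23.03), Miocene (23.03–5.333).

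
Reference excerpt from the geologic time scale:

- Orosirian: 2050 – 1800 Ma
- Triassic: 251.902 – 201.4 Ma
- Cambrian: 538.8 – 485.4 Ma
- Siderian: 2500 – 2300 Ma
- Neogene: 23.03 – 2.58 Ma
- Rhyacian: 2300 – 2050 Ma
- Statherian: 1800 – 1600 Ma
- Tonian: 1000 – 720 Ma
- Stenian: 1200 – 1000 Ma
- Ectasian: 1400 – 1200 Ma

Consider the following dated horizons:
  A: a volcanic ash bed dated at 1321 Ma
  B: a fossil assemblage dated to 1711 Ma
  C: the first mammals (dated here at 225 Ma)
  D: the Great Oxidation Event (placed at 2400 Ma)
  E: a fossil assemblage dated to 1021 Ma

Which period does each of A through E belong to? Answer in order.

Match each age against the start–end ranges in the excerpt: A = 1321 Ma → Ectasian (1400–1200); B = 1711 Ma → Statherian (1800–1600); C = 225 Ma → Triassic (251.902–201.4); D = 2400 Ma → Siderian (2500–2300); E = 1021 Ma → Stenian (1200–1000).

A — Ectasian; B — Statherian; C — Triassic; D — Siderian; E — Stenian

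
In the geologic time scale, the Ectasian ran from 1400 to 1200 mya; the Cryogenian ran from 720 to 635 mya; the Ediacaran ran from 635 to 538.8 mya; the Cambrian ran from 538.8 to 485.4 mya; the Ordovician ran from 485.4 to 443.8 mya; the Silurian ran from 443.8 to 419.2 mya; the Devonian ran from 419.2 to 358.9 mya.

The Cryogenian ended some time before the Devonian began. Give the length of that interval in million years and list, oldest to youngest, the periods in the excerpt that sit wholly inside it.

End of Cryogenian = 635 Ma; start of Devonian = 419.2 Ma.
Gap = 635 − 419.2 = 215.8 Myr.
Periods wholly inside 635–419.2 Ma: Ediacaran (635–538.8), Cambrian (538.8–485.4), Ordovician (485.4–443.8), Silurian (443.8–419.2).

215.8 million years; Ediacaran, Cambrian, Ordovician, Silurian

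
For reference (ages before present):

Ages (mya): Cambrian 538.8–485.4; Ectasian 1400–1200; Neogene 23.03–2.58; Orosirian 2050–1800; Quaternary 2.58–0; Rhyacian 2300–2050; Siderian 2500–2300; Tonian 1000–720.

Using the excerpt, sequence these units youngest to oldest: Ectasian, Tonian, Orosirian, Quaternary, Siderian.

Quaternary, Tonian, Ectasian, Orosirian, Siderian

Read off each span (Ma): Ectasian 1400–1200; Tonian 1000–720; Orosirian 2050–1800; Quaternary 2.58–0; Siderian 2500–2300.
Larger Ma is older, so oldest→youngest is Siderian, Orosirian, Ectasian, Tonian, Quaternary; reverse it for youngest→oldest.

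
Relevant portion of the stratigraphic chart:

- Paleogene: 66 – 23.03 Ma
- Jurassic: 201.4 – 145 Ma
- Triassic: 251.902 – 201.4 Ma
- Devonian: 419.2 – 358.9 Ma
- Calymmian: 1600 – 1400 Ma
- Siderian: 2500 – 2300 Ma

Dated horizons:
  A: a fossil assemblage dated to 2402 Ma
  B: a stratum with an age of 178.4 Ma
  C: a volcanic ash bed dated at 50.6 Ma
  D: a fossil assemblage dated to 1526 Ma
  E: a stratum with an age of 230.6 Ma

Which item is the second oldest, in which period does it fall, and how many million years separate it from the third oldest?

Larger Ma means older, so oldest first: A 2402 > D 1526 > E 230.6 > B 178.4 > C 50.6.
Counting 2 along gives D (1526 Ma); the excerpt puts that inside the Calymmian, 1600–1400 Ma.
Next in line is E (230.6 Ma), and 1526 − 230.6 = 1295.4 Myr.

D, in the Calymmian; 1295.4 million years to E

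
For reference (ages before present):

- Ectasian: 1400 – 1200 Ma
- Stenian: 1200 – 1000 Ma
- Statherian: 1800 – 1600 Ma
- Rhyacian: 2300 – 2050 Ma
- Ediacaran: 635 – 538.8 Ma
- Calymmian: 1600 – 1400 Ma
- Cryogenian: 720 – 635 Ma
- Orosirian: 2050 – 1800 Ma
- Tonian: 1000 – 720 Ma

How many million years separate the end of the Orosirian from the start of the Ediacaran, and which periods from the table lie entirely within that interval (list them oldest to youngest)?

End of Orosirian = 1800 Ma; start of Ediacaran = 635 Ma.
Gap = 1800 − 635 = 1165 Myr.
Periods wholly inside 1800–635 Ma: Statherian (1800–1600), Calymmian (1600–1400), Ectasian (1400–1200), Stenian (1200–1000), Tonian (1000–720), Cryogenian (720–635).

1165 million years; Statherian, Calymmian, Ectasian, Stenian, Tonian, Cryogenian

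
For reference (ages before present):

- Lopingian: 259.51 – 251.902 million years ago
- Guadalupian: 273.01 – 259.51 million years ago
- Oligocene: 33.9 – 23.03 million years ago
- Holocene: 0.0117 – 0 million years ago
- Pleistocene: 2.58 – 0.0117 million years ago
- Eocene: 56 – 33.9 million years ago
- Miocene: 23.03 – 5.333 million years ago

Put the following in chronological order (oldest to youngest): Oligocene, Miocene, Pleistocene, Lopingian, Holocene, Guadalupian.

Sorting by start age (descending Ma, since larger Ma = older): Guadalupian began 273.01, Lopingian began 259.51, Oligocene began 33.9, Miocene began 23.03, Pleistocene began 2.58, Holocene began 0.0117.

Guadalupian, then Lopingian, then Oligocene, then Miocene, then Pleistocene, then Holocene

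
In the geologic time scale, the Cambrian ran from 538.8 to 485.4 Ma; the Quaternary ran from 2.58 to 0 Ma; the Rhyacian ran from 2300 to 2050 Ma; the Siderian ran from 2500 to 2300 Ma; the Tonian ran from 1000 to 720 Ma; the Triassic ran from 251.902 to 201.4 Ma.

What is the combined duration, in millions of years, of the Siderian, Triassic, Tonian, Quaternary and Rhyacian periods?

783.082 million years

Each duration: Siderian = 200; Triassic = 50.502; Tonian = 280; Quaternary = 2.58; Rhyacian = 250.
Sum: 200 + 50.502 + 280 + 2.58 + 250 = 783.082 Myr.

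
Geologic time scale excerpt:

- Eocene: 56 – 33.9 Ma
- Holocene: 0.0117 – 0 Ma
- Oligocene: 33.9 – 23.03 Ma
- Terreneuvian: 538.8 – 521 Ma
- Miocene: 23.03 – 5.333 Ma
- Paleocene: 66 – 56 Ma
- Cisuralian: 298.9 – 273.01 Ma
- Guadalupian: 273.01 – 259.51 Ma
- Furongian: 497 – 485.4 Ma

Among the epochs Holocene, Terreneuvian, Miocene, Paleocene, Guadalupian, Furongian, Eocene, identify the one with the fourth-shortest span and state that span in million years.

Durations: Holocene 0.0117; Terreneuvian 17.8; Miocene 17.697; Paleocene 10; Guadalupian 13.5; Furongian 11.6; Eocene 22.1 Myr.
Sorted shortest-first: Holocene (0.0117), Paleocene (10), Furongian (11.6), Guadalupian (13.5), Miocene (17.697), Terreneuvian (17.8), Eocene (22.1).
The fourth shortest is Guadalupian at 13.5 Myr.

Guadalupian, 13.5 million years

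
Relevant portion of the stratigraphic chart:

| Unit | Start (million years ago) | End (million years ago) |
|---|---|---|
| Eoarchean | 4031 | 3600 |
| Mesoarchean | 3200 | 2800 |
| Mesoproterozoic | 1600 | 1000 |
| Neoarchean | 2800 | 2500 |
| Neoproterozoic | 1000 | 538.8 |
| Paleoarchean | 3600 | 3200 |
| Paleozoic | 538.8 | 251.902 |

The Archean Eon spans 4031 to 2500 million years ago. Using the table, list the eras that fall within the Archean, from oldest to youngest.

Eras with both bounds inside 4031–2500 Ma: Eoarchean (4031–3600), Paleoarchean (3600–3200), Mesoarchean (3200–2800), Neoarchean (2800–2500).

Eoarchean, Paleoarchean, Mesoarchean, Neoarchean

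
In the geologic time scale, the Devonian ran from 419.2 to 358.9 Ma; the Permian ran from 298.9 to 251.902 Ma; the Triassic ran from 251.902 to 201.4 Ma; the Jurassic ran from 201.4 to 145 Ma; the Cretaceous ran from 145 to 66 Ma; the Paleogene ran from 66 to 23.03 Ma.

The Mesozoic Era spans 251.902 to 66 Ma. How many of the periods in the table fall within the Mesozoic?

Periods inside 251.902–66 Ma: Triassic, Jurassic, Cretaceous — 3 in total.

3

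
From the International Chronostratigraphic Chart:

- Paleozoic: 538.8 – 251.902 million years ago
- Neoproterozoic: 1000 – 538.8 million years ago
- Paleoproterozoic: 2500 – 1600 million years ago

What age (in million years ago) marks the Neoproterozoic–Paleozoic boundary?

The Neoproterozoic ends and the Paleozoic begins at 538.8 million years ago.

538.8 million years ago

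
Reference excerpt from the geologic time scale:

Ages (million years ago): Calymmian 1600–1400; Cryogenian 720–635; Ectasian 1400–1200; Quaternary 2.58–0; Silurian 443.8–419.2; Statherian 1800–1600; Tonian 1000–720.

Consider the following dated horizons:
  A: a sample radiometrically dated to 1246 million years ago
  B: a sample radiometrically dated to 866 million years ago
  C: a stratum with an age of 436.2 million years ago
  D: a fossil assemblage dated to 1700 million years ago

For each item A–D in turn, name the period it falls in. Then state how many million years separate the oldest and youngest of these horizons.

A — Ectasian; B — Tonian; C — Silurian; D — Statherian; span 1263.8 million years

A: 1246 Ma lies in 1400–1200 Ma, so Ectasian.
B: 866 Ma lies in 1000–720 Ma, so Tonian.
C: 436.2 Ma lies in 443.8–419.2 Ma, so Silurian.
D: 1700 Ma lies in 1800–1600 Ma, so Statherian.
Oldest = 1700 Ma, youngest = 436.2 Ma → span 1263.8 Myr.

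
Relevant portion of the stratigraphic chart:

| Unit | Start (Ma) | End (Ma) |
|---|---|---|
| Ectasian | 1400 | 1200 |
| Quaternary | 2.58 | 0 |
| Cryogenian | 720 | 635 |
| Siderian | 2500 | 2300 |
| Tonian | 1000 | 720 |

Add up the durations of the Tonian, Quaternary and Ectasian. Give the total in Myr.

482.58 million years

Duration is start − end for each: (1000 − 720) + (2.58 − 0) + (1400 − 1200).
That is 280 + 2.58 + 200, which totals 482.58 million years.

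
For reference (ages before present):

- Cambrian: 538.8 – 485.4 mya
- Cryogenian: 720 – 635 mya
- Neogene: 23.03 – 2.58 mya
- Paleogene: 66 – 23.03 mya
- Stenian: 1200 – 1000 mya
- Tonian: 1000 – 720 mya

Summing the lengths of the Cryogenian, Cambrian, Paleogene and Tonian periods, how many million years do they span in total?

461.37 million years

Each duration: Cryogenian = 85; Cambrian = 53.4; Paleogene = 42.97; Tonian = 280.
Sum: 85 + 53.4 + 42.97 + 280 = 461.37 Myr.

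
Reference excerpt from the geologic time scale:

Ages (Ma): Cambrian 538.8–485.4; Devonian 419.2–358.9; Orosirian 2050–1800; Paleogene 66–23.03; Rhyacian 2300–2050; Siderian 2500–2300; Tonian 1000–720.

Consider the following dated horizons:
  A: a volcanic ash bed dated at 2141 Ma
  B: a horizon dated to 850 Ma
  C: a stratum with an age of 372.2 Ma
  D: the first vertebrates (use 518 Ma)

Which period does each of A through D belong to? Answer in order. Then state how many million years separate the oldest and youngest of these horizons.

A — Rhyacian; B — Tonian; C — Devonian; D — Cambrian; span 1768.8 million years

A: 2141 Ma lies in 2300–2050 Ma, so Rhyacian.
B: 850 Ma lies in 1000–720 Ma, so Tonian.
C: 372.2 Ma lies in 419.2–358.9 Ma, so Devonian.
D: 518 Ma lies in 538.8–485.4 Ma, so Cambrian.
Oldest = 2141 Ma, youngest = 372.2 Ma → span 1768.8 Myr.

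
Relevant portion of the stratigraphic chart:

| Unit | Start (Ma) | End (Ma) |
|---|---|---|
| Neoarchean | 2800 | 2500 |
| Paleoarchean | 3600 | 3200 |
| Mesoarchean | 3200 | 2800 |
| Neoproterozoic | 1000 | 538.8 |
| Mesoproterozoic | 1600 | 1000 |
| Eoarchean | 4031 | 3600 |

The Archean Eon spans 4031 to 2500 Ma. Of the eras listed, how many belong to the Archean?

Eras inside 4031–2500 Ma: Eoarchean, Paleoarchean, Mesoarchean, Neoarchean — 4 in total.

4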